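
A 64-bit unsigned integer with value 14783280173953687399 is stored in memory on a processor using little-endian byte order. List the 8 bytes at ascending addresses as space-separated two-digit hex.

67 9F 95 37 FE C2 28 CD

14783280173953687399 in hexadecimal, padded to 64 bits, is 0xCD28C2FE37959F67.
Split into bytes (most-significant first): CD 28 C2 FE 37 95 9F 67.
Little-endian stores the least-significant byte at the lowest address.
So at ascending addresses the bytes are 67 9F 95 37 FE C2 28 CD.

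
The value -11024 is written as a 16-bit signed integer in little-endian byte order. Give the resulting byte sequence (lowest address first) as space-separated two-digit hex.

F0 D4

Two's complement of -11024 in 16 bits: 11024 = 0x2B10; invert → 0xD4EF; add 1 → 0xD4F0.
Split into bytes (most-significant first): D4 F0.
Little-endian stores the least-significant byte at the lowest address.
So at ascending addresses the bytes are F0 D4.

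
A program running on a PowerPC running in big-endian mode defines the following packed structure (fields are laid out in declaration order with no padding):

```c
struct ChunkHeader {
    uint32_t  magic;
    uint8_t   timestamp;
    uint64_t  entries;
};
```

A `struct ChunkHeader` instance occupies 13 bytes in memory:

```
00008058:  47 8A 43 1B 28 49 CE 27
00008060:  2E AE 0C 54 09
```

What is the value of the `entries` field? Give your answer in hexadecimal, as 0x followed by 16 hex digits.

`entries` follows `magic` (4 B), `timestamp` (1 B), so it starts at offset 4 + 1 = 5 and occupies 8 bytes.
Bytes at offsets 5..12: 49 CE 27 2E AE 0C 54 09.
Big-endian stores the most-significant byte at the lowest address.
The bytes are already most-significant first: 0x49CE272EAE0C5409.

0x49CE272EAE0C5409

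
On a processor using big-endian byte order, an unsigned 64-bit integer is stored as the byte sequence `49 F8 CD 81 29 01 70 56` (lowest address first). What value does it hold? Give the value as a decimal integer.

5330236113615417430

Big-endian stores the most-significant byte at the lowest address.
The bytes are already most-significant first: 0x49F8CD8129017056.
0x49F8CD8129017056 = 5330236113615417430.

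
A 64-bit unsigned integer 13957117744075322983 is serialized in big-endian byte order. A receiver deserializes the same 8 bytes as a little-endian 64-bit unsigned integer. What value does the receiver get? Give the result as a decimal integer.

13957117744075322983 in 64-bit hexadecimal is 0xC1B1A4A3E7E93667.
Stored big-endian, the bytes at ascending addresses are C1 B1 A4 A3 E7 E9 36 67.
Read back as little-endian, the first byte is least significant, giving 0x6736E9E7A3A4B1C1.
0x6736E9E7A3A4B1C1 = 7437389015741149633.

7437389015741149633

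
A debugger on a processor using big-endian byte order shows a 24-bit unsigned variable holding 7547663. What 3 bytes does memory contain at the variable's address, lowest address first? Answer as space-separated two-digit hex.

7547663 in hexadecimal, padded to 24 bits, is 0x732B0F.
Split into bytes (most-significant first): 73 2B 0F.
Big-endian: lowest address holds the most-significant byte.
So the memory order matches the most-significant-first order: 73 2B 0F.

73 2B 0F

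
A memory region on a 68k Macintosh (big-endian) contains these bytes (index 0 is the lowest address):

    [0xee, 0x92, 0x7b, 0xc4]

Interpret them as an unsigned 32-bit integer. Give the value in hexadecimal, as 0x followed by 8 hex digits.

0xEE927BC4

In big-endian order the high byte comes first in memory.
The bytes are already most-significant first: 0xEE927BC4.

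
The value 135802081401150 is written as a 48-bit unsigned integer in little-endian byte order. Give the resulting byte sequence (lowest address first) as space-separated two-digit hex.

135802081401150 in hexadecimal, padded to 48 bits, is 0x7B82E2D2593E.
Split into bytes (most-significant first): 7B 82 E2 D2 59 3E.
Little-endian: lowest address holds the least-significant byte.
So at ascending addresses the bytes are 3E 59 D2 E2 82 7B.

3E 59 D2 E2 82 7B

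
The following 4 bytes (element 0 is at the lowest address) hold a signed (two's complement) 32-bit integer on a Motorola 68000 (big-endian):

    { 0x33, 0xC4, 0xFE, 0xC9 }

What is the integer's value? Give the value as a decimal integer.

868548297

Big-endian stores the most-significant byte at the lowest address.
The bytes are already most-significant first: 0x33C4FEC9.
0x33C4FEC9 = 868548297.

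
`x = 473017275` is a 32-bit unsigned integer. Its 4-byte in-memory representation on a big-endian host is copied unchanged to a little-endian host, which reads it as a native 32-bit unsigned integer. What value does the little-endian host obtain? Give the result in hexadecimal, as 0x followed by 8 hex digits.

0xBBAB311C

473017275 in 32-bit hexadecimal is 0x1C31ABBB.
Stored big-endian, the bytes at ascending addresses are 1C 31 AB BB.
Read back as little-endian, the first byte is least significant, giving 0xBBAB311C.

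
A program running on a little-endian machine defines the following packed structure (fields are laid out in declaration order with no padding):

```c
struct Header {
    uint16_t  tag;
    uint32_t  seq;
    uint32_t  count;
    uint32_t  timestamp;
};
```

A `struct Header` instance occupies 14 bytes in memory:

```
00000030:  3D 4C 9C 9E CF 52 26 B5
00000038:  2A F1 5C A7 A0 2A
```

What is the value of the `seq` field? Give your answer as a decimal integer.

`seq` follows `tag` (2 bytes), so it starts at byte offset 2 and occupies 4 bytes.
Bytes at offsets 2..5: 9C 9E CF 52.
Little-endian: lowest address holds the least-significant byte.
Reassemble most-significant byte first: 52 CF 9E 9C → 0x52CF9E9C.
0x52CF9E9C = 1389338268.

1389338268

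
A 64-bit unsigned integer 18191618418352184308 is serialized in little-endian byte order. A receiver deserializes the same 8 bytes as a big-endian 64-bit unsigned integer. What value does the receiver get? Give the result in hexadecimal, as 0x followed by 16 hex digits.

0xF4DB5573919C75FC

18191618418352184308 in 64-bit hexadecimal is 0xFC759C917355DBF4.
Stored little-endian, the bytes at ascending addresses are F4 DB 55 73 91 9C 75 FC.
Read back as big-endian, the last byte is least significant, giving 0xF4DB5573919C75FC.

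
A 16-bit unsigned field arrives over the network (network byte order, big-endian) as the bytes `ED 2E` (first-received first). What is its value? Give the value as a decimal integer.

60718

Big-endian: lowest address holds the most-significant byte.
The bytes are already most-significant first: 0xED2E.
0xED2E = 60718.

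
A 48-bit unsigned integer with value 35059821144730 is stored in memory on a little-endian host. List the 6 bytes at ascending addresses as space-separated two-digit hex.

9A 6A 2F 00 E3 1F

35059821144730 in hexadecimal, padded to 48 bits, is 0x1FE3002F6A9A.
Split into bytes (most-significant first): 1F E3 00 2F 6A 9A.
Little-endian stores the least-significant byte at the lowest address.
So at ascending addresses the bytes are 9A 6A 2F 00 E3 1F.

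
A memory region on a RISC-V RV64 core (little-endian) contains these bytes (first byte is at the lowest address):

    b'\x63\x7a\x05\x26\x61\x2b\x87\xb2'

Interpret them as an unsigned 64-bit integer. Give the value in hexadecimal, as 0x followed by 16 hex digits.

Little-endian: lowest address holds the least-significant byte.
Reassemble most-significant byte first: B2 87 2B 61 26 05 7A 63 → 0xB2872B6126057A63.

0xB2872B6126057A63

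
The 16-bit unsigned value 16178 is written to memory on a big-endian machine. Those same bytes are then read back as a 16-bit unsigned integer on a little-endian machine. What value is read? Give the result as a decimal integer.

16178 in 16-bit hexadecimal is 0x3F32.
Stored big-endian, the bytes at ascending addresses are 3F 32.
Read back as little-endian, the first byte is least significant, giving 0x323F.
0x323F = 12863.

12863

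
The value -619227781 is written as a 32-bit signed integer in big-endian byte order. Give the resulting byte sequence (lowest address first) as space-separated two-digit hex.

Two's complement of -619227781 in 32 bits: 619227781 = 0x24E8AA85; invert → 0xDB17557A; add 1 → 0xDB17557B.
Split into bytes (most-significant first): DB 17 55 7B.
Big-endian: lowest address holds the most-significant byte.
So the memory order matches the most-significant-first order: DB 17 55 7B.

DB 17 55 7B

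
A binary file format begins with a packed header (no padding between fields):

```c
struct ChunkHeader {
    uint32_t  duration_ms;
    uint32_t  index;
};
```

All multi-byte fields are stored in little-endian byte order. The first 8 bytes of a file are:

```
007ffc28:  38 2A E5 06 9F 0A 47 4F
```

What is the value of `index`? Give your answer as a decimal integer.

`index` follows `duration_ms` (4 bytes), so it starts at byte offset 4 and occupies 4 bytes.
Bytes at offsets 4..7: 9F 0A 47 4F.
In little-endian order the low byte comes first in memory.
Reassemble most-significant byte first: 4F 47 0A 9F → 0x4F470A9F.
0x4F470A9F = 1330055839.

1330055839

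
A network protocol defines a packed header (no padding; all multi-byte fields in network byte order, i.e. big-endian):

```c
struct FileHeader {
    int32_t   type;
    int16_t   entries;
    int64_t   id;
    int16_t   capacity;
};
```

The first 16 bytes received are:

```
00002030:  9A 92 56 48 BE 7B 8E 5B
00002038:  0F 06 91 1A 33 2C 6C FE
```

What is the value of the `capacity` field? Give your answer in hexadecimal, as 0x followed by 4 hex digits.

0x6CFE

`capacity` follows `type` (4 B), `entries` (2 B), `id` (8 B), so it starts at offset 4 + 2 + 8 = 14 and occupies 2 bytes.
Bytes at offsets 14..15: 6C FE.
In big-endian order the high byte comes first in memory.
The bytes are already most-significant first: 0x6CFE.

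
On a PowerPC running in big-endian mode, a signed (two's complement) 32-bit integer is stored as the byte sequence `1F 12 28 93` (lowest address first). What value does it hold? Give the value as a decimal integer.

521283731

Big-endian: lowest address holds the most-significant byte.
The bytes are already most-significant first: 0x1F122893.
0x1F122893 = 521283731.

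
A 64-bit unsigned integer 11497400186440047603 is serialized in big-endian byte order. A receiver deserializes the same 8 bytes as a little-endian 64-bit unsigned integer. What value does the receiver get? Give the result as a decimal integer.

17571713969217375903

11497400186440047603 in 64-bit hexadecimal is 0x9F8EF88DC144DBF3.
Stored big-endian, the bytes at ascending addresses are 9F 8E F8 8D C1 44 DB F3.
Read back as little-endian, the first byte is least significant, giving 0xF3DB44C18DF88E9F.
0xF3DB44C18DF88E9F = 17571713969217375903.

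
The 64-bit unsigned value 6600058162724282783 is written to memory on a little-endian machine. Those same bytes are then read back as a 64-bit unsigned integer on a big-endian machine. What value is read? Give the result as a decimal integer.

6600058162724282783 in 64-bit hexadecimal is 0x5B981DEE2E19219F.
Stored little-endian, the bytes at ascending addresses are 9F 21 19 2E EE 1D 98 5B.
Read back as big-endian, the last byte is least significant, giving 0x9F21192EEE1D985B.
0x9F21192EEE1D985B = 11466473815616100443.

11466473815616100443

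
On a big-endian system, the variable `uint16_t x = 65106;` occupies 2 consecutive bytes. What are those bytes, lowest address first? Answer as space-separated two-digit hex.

65106 in hexadecimal, padded to 16 bits, is 0xFE52.
Split into bytes (most-significant first): FE 52.
Big-endian: lowest address holds the most-significant byte.
So the memory order matches the most-significant-first order: FE 52.

FE 52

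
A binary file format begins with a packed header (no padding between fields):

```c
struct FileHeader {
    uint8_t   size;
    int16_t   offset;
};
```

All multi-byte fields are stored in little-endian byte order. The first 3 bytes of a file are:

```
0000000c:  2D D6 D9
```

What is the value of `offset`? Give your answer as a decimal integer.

-9770

`offset` follows `size` (1 byte), so it starts at byte offset 1 and occupies 2 bytes.
Bytes at offsets 1..2: D6 D9.
In little-endian order the low byte comes first in memory.
Reassemble most-significant byte first: D9 D6 → 0xD9D6.
Top bit is set, so as a signed 16-bit value this is 0xD9D6 − 2^16 = -9770.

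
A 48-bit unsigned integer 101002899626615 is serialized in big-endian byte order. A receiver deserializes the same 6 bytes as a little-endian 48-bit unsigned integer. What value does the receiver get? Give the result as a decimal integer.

130957656054875

101002899626615 in 48-bit hexadecimal is 0x5BDC91F41A77.
Stored big-endian, the bytes at ascending addresses are 5B DC 91 F4 1A 77.
Read back as little-endian, the first byte is least significant, giving 0x771AF491DC5B.
0x771AF491DC5B = 130957656054875.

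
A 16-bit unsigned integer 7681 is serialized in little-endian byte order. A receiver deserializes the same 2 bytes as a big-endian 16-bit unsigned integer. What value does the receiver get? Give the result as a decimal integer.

7681 in 16-bit hexadecimal is 0x1E01.
Stored little-endian, the bytes at ascending addresses are 01 1E.
Read back as big-endian, the last byte is least significant, giving 0x011E.
0x011E = 286.

286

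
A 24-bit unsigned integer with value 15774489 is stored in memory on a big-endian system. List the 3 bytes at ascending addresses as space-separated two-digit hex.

F0 B3 19

15774489 in hexadecimal, padded to 24 bits, is 0xF0B319.
Split into bytes (most-significant first): F0 B3 19.
In big-endian order the high byte comes first in memory.
So the memory order matches the most-significant-first order: F0 B3 19.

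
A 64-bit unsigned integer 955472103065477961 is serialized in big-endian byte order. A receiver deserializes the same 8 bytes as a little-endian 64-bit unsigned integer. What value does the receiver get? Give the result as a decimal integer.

5288074514130027021

955472103065477961 in 64-bit hexadecimal is 0x0D4284D0C0036349.
Stored big-endian, the bytes at ascending addresses are 0D 42 84 D0 C0 03 63 49.
Read back as little-endian, the first byte is least significant, giving 0x496303C0D084420D.
0x496303C0D084420D = 5288074514130027021.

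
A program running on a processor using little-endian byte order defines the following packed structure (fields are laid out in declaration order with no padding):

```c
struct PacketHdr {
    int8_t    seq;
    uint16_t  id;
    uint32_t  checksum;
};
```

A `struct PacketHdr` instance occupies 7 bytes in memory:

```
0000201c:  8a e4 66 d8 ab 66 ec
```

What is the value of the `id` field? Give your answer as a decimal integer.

`id` follows `seq` (1 byte), so it starts at byte offset 1 and occupies 2 bytes.
Bytes at offsets 1..2: E4 66.
Little-endian stores the least-significant byte at the lowest address.
Reassemble most-significant byte first: 66 E4 → 0x66E4.
0x66E4 = 26340.

26340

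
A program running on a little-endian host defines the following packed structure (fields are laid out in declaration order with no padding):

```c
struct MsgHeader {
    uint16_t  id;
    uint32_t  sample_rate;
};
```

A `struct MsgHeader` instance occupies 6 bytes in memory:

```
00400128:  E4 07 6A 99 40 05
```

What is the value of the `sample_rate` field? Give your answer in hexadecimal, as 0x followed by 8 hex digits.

0x0540996A

`sample_rate` follows `id` (2 bytes), so it starts at byte offset 2 and occupies 4 bytes.
Bytes at offsets 2..5: 6A 99 40 05.
In little-endian order the low byte comes first in memory.
Reassemble most-significant byte first: 05 40 99 6A → 0x0540996A.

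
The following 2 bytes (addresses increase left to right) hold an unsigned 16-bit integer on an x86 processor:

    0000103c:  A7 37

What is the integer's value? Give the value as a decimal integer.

Little-endian stores the least-significant byte at the lowest address.
Reassemble most-significant byte first: 37 A7 → 0x37A7.
0x37A7 = 14247.

14247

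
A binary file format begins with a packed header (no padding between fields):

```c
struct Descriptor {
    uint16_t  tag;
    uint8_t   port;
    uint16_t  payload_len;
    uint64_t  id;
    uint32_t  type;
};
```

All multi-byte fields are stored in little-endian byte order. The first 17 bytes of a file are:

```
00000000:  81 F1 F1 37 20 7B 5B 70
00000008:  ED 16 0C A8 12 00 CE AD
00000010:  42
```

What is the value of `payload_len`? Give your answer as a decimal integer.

8247

`payload_len` follows `tag` (2 B), `port` (1 B), so it starts at offset 2 + 1 = 3 and occupies 2 bytes.
Bytes at offsets 3..4: 37 20.
Little-endian: lowest address holds the least-significant byte.
Reassemble most-significant byte first: 20 37 → 0x2037.
0x2037 = 8247.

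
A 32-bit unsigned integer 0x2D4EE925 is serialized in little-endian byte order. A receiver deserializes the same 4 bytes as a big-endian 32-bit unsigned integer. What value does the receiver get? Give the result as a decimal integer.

636046893

Stored little-endian, the bytes at ascending addresses are 25 E9 4E 2D.
Read back as big-endian, the last byte is least significant, giving 0x25E94E2D.
0x25E94E2D = 636046893.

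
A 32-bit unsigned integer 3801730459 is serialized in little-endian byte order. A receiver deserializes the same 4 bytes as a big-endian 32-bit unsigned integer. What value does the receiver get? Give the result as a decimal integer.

2613942754

3801730459 in 32-bit hexadecimal is 0xE299CD9B.
Stored little-endian, the bytes at ascending addresses are 9B CD 99 E2.
Read back as big-endian, the last byte is least significant, giving 0x9BCD99E2.
0x9BCD99E2 = 2613942754.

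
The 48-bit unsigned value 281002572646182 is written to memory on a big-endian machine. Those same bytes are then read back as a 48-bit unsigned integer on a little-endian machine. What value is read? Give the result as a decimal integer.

281002572646182 in 48-bit hexadecimal is 0xFF9202860726.
Stored big-endian, the bytes at ascending addresses are FF 92 02 86 07 26.
Read back as little-endian, the first byte is least significant, giving 0x2607860292FF.
0x2607860292FF = 41813754942207.

41813754942207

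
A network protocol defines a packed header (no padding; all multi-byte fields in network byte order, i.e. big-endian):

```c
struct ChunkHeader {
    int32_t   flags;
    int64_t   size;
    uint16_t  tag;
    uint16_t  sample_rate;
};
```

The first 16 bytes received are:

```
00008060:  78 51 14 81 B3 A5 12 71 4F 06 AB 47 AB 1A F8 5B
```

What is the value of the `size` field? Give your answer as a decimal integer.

-5501971091896751289

`size` follows `flags` (4 bytes), so it starts at byte offset 4 and occupies 8 bytes.
Bytes at offsets 4..11: B3 A5 12 71 4F 06 AB 47.
Big-endian: lowest address holds the most-significant byte.
The bytes are already most-significant first: 0xB3A512714F06AB47.
Top bit is set, so as a signed 64-bit value this is 0xB3A512714F06AB47 − 2^64 = -5501971091896751289.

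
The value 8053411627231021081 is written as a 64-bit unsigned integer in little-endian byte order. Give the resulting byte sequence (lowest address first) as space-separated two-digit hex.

19 08 1B C7 34 77 C3 6F

8053411627231021081 in hexadecimal, padded to 64 bits, is 0x6FC37734C71B0819.
Split into bytes (most-significant first): 6F C3 77 34 C7 1B 08 19.
Little-endian stores the least-significant byte at the lowest address.
So at ascending addresses the bytes are 19 08 1B C7 34 77 C3 6F.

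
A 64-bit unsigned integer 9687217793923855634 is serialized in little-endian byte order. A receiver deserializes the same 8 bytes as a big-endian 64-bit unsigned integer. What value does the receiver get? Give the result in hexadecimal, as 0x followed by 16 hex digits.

9687217793923855634 in 64-bit hexadecimal is 0x866FE9422CACB512.
Stored little-endian, the bytes at ascending addresses are 12 B5 AC 2C 42 E9 6F 86.
Read back as big-endian, the last byte is least significant, giving 0x12B5AC2C42E96F86.

0x12B5AC2C42E96F86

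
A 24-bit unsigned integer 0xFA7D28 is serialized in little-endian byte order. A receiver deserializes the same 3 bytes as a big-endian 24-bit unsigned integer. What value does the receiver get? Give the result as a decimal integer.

Stored little-endian, the bytes at ascending addresses are 28 7D FA.
Read back as big-endian, the last byte is least significant, giving 0x287DFA.
0x287DFA = 2653690.

2653690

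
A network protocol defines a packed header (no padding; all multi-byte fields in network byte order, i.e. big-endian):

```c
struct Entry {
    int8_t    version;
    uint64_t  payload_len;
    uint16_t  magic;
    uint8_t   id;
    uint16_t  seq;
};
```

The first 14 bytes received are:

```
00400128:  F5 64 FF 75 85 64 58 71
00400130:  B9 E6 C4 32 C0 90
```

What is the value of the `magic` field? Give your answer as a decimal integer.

59076

`magic` follows `version` (1 B), `payload_len` (8 B), so it starts at offset 1 + 8 = 9 and occupies 2 bytes.
Bytes at offsets 9..10: E6 C4.
Big-endian: lowest address holds the most-significant byte.
The bytes are already most-significant first: 0xE6C4.
0xE6C4 = 59076.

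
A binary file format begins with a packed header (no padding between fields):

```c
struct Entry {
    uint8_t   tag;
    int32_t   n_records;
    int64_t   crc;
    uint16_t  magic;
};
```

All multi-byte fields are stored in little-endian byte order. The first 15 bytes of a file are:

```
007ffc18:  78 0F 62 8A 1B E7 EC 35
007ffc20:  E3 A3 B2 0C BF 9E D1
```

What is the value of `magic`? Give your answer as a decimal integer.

`magic` follows `tag` (1 B), `n_records` (4 B), `crc` (8 B), so it starts at offset 1 + 4 + 8 = 13 and occupies 2 bytes.
Bytes at offsets 13..14: 9E D1.
In little-endian order the low byte comes first in memory.
Reassemble most-significant byte first: D1 9E → 0xD19E.
0xD19E = 53662.

53662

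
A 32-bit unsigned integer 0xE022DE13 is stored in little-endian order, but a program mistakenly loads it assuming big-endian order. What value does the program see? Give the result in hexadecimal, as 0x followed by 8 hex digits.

Stored little-endian, the bytes at ascending addresses are 13 DE 22 E0.
Read back as big-endian, the last byte is least significant, giving 0x13DE22E0.

0x13DE22E0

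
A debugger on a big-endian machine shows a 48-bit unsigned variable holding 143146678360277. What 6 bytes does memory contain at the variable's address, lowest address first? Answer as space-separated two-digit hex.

82 30 EE EA 18 D5

143146678360277 in hexadecimal, padded to 48 bits, is 0x8230EEEA18D5.
Split into bytes (most-significant first): 82 30 EE EA 18 D5.
Big-endian: lowest address holds the most-significant byte.
So the memory order matches the most-significant-first order: 82 30 EE EA 18 D5.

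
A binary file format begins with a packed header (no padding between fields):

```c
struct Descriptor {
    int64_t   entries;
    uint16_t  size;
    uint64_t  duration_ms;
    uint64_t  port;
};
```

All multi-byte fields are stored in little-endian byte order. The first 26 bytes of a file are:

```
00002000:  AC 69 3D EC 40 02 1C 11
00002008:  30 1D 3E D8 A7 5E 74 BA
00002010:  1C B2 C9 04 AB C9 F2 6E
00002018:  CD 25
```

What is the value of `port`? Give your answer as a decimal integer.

2723955338673587401

`port` follows `entries` (8 B), `size` (2 B), `duration_ms` (8 B), so it starts at offset 8 + 2 + 8 = 18 and occupies 8 bytes.
Bytes at offsets 18..25: C9 04 AB C9 F2 6E CD 25.
In little-endian order the low byte comes first in memory.
Reassemble most-significant byte first: 25 CD 6E F2 C9 AB 04 C9 → 0x25CD6EF2C9AB04C9.
0x25CD6EF2C9AB04C9 = 2723955338673587401.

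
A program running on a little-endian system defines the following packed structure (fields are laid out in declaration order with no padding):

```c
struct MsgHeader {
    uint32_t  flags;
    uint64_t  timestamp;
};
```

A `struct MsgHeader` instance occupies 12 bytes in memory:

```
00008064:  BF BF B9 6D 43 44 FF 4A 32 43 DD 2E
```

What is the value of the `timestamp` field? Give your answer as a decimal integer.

3376929178883408963

`timestamp` follows `flags` (4 bytes), so it starts at byte offset 4 and occupies 8 bytes.
Bytes at offsets 4..11: 43 44 FF 4A 32 43 DD 2E.
Little-endian stores the least-significant byte at the lowest address.
Reassemble most-significant byte first: 2E DD 43 32 4A FF 44 43 → 0x2EDD43324AFF4443.
0x2EDD43324AFF4443 = 3376929178883408963.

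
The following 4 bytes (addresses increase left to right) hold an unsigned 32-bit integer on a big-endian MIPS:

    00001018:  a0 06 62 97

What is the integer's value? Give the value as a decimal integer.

2684773015

Big-endian: lowest address holds the most-significant byte.
The bytes are already most-significant first: 0xA0066297.
0xA0066297 = 2684773015.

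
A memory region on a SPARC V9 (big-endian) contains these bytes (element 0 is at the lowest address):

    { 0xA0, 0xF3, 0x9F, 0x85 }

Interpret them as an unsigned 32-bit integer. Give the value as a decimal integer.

2700320645

Big-endian: lowest address holds the most-significant byte.
The bytes are already most-significant first: 0xA0F39F85.
0xA0F39F85 = 2700320645.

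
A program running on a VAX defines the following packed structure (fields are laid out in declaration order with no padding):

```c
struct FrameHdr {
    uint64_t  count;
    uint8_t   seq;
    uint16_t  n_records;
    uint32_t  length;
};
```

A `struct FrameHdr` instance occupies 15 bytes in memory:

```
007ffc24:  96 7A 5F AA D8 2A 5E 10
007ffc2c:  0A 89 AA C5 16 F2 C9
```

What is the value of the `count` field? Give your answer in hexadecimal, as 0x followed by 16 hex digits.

`count` is the first field, at byte offset 0, occupying 8 bytes.
Bytes at offsets 0..7: 96 7A 5F AA D8 2A 5E 10.
Little-endian: lowest address holds the least-significant byte.
Reassemble most-significant byte first: 10 5E 2A D8 AA 5F 7A 96 → 0x105E2AD8AA5F7A96.

0x105E2AD8AA5F7A96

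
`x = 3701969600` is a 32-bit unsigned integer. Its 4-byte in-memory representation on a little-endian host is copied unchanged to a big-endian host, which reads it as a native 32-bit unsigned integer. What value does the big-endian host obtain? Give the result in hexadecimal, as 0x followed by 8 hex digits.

0xC092A7DC

3701969600 in 32-bit hexadecimal is 0xDCA792C0.
Stored little-endian, the bytes at ascending addresses are C0 92 A7 DC.
Read back as big-endian, the last byte is least significant, giving 0xC092A7DC.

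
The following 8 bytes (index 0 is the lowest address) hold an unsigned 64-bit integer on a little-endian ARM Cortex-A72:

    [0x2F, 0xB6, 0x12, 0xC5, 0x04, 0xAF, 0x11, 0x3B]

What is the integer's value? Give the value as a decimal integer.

In little-endian order the low byte comes first in memory.
Reassemble most-significant byte first: 3B 11 AF 04 C5 12 B6 2F → 0x3B11AF04C512B62F.
0x3B11AF04C512B62F = 4256375557862897199.

4256375557862897199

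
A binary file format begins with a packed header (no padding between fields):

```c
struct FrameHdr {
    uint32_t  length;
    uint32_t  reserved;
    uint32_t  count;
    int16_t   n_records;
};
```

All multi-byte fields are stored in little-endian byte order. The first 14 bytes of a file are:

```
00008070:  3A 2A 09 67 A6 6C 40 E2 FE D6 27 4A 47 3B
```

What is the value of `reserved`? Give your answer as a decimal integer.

`reserved` follows `length` (4 bytes), so it starts at byte offset 4 and occupies 4 bytes.
Bytes at offsets 4..7: A6 6C 40 E2.
Little-endian stores the least-significant byte at the lowest address.
Reassemble most-significant byte first: E2 40 6C A6 → 0xE2406CA6.
0xE2406CA6 = 3795872934.

3795872934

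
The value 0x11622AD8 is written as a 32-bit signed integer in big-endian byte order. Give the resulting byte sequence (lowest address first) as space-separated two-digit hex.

Split into bytes (most-significant first): 11 62 2A D8.
Big-endian: lowest address holds the most-significant byte.
So the memory order matches the most-significant-first order: 11 62 2A D8.

11 62 2A D8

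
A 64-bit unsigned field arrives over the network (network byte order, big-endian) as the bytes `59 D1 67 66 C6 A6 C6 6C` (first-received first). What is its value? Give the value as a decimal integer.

6472067830625257068

Big-endian stores the most-significant byte at the lowest address.
The bytes are already most-significant first: 0x59D16766C6A6C66C.
0x59D16766C6A6C66C = 6472067830625257068.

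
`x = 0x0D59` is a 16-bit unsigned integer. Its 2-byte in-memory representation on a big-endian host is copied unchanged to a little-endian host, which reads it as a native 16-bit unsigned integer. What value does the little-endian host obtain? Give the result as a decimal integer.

Stored big-endian, the bytes at ascending addresses are 0D 59.
Read back as little-endian, the first byte is least significant, giving 0x590D.
0x590D = 22797.

22797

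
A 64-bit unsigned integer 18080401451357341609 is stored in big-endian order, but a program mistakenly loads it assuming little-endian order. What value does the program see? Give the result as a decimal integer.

12215904520516791034

18080401451357341609 in 64-bit hexadecimal is 0xFAEA7D53709C87A9.
Stored big-endian, the bytes at ascending addresses are FA EA 7D 53 70 9C 87 A9.
Read back as little-endian, the first byte is least significant, giving 0xA9879C70537DEAFA.
0xA9879C70537DEAFA = 12215904520516791034.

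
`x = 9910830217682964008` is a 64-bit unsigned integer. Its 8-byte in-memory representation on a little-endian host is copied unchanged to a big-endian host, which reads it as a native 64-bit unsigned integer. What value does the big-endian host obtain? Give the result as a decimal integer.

2904315686112692873

9910830217682964008 in 64-bit hexadecimal is 0x898A5792BA334E28.
Stored little-endian, the bytes at ascending addresses are 28 4E 33 BA 92 57 8A 89.
Read back as big-endian, the last byte is least significant, giving 0x284E33BA92578A89.
0x284E33BA92578A89 = 2904315686112692873.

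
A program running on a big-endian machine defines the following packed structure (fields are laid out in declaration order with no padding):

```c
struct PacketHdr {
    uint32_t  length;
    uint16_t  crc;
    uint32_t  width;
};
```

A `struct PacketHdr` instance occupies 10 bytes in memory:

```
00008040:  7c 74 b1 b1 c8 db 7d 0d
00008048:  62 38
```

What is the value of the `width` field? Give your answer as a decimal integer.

2098029112

`width` follows `length` (4 B), `crc` (2 B), so it starts at offset 4 + 2 = 6 and occupies 4 bytes.
Bytes at offsets 6..9: 7D 0D 62 38.
In big-endian order the high byte comes first in memory.
The bytes are already most-significant first: 0x7D0D6238.
0x7D0D6238 = 2098029112.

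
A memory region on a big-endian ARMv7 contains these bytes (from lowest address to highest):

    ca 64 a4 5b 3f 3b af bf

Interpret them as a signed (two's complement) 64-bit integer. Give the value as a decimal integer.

Big-endian stores the most-significant byte at the lowest address.
The bytes are already most-significant first: 0xCA64A45B3F3BAFBF.
Top bit is set, so as a signed 64-bit value this is 0xCA64A45B3F3BAFBF − 2^64 = -3862781868567187521.

-3862781868567187521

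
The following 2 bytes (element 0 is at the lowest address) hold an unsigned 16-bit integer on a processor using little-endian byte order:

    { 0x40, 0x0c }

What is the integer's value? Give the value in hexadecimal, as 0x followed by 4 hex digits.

In little-endian order the low byte comes first in memory.
Reassemble most-significant byte first: 0C 40 → 0x0C40.

0x0C40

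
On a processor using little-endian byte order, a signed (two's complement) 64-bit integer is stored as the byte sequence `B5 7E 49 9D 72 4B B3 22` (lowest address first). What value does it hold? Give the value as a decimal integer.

Little-endian: lowest address holds the least-significant byte.
Reassemble most-significant byte first: 22 B3 4B 72 9D 49 7E B5 → 0x22B34B729D497EB5.
0x22B34B729D497EB5 = 2500425173757951669.

2500425173757951669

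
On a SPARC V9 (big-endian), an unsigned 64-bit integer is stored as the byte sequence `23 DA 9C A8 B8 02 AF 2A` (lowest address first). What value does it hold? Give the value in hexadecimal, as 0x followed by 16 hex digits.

0x23DA9CA8B802AF2A

In big-endian order the high byte comes first in memory.
The bytes are already most-significant first: 0x23DA9CA8B802AF2A.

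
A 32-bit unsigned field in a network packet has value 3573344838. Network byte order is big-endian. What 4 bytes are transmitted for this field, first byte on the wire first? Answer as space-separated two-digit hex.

3573344838 in hexadecimal, padded to 32 bits, is 0xD4FCEA46.
Split into bytes (most-significant first): D4 FC EA 46.
Big-endian: lowest address holds the most-significant byte.
So the memory order matches the most-significant-first order: D4 FC EA 46.

D4 FC EA 46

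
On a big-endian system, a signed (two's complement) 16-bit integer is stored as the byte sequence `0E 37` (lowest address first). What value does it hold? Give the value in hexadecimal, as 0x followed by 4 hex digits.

Big-endian: lowest address holds the most-significant byte.
The bytes are already most-significant first: 0x0E37.

0x0E37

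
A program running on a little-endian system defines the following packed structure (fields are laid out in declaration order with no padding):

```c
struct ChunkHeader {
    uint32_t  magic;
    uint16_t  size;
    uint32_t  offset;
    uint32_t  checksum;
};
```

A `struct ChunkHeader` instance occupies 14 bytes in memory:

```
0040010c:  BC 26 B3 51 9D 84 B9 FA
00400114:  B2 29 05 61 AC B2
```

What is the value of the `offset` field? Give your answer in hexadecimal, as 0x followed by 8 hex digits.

`offset` follows `magic` (4 B), `size` (2 B), so it starts at offset 4 + 2 = 6 and occupies 4 bytes.
Bytes at offsets 6..9: B9 FA B2 29.
In little-endian order the low byte comes first in memory.
Reassemble most-significant byte first: 29 B2 FA B9 → 0x29B2FAB9.

0x29B2FAB9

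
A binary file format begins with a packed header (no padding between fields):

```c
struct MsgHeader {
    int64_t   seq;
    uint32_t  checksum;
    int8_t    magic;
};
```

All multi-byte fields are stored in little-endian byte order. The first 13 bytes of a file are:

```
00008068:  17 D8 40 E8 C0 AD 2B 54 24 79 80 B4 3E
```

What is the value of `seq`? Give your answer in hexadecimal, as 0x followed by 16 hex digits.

`seq` is the first field, at byte offset 0, occupying 8 bytes.
Bytes at offsets 0..7: 17 D8 40 E8 C0 AD 2B 54.
Little-endian: lowest address holds the least-significant byte.
Reassemble most-significant byte first: 54 2B AD C0 E8 40 D8 17 → 0x542BADC0E840D817.

0x542BADC0E840D817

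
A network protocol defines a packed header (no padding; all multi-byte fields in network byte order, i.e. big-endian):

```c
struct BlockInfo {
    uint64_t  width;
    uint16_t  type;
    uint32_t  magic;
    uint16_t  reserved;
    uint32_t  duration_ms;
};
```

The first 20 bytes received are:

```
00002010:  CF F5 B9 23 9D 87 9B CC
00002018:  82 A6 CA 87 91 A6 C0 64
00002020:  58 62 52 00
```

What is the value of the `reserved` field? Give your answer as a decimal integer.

`reserved` follows `width` (8 B), `type` (2 B), `magic` (4 B), so it starts at offset 8 + 2 + 4 = 14 and occupies 2 bytes.
Bytes at offsets 14..15: C0 64.
In big-endian order the high byte comes first in memory.
The bytes are already most-significant first: 0xC064.
0xC064 = 49252.

49252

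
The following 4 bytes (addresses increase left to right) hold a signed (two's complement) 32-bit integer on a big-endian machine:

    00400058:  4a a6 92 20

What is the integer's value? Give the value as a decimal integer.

In big-endian order the high byte comes first in memory.
The bytes are already most-significant first: 0x4AA69220.
0x4AA69220 = 1252430368.

1252430368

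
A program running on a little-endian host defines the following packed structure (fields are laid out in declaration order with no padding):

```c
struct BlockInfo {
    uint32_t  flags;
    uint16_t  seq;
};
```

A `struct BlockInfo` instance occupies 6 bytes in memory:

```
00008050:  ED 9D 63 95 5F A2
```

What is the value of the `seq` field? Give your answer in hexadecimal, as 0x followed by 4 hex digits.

`seq` follows `flags` (4 bytes), so it starts at byte offset 4 and occupies 2 bytes.
Bytes at offsets 4..5: 5F A2.
In little-endian order the low byte comes first in memory.
Reassemble most-significant byte first: A2 5F → 0xA25F.

0xA25F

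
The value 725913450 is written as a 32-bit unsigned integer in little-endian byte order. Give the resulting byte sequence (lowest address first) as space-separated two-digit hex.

6A 8F 44 2B

725913450 in hexadecimal, padded to 32 bits, is 0x2B448F6A.
Split into bytes (most-significant first): 2B 44 8F 6A.
Little-endian stores the least-significant byte at the lowest address.
So at ascending addresses the bytes are 6A 8F 44 2B.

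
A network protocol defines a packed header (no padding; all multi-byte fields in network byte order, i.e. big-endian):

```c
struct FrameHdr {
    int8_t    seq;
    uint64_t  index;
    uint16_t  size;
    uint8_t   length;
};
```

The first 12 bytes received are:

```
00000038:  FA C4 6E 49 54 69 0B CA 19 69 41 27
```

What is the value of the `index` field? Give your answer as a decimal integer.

14154331305760508441

`index` follows `seq` (1 byte), so it starts at byte offset 1 and occupies 8 bytes.
Bytes at offsets 1..8: C4 6E 49 54 69 0B CA 19.
In big-endian order the high byte comes first in memory.
The bytes are already most-significant first: 0xC46E4954690BCA19.
0xC46E4954690BCA19 = 14154331305760508441.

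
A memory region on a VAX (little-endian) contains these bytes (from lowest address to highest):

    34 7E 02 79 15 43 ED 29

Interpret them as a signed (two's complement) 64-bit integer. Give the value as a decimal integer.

In little-endian order the low byte comes first in memory.
Reassemble most-significant byte first: 29 ED 43 15 79 02 7E 34 → 0x29ED431579027E34.
0x29ED431579027E34 = 3021144684539051572.

3021144684539051572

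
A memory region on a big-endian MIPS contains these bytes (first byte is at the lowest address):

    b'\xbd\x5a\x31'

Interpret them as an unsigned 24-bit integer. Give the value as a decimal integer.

12409393

Big-endian stores the most-significant byte at the lowest address.
The bytes are already most-significant first: 0xBD5A31.
0xBD5A31 = 12409393.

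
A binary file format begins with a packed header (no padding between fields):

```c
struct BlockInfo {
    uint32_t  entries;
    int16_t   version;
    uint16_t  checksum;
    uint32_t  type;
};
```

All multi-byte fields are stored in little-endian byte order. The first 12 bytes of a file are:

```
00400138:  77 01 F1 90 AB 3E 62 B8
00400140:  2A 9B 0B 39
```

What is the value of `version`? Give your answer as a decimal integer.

16043

`version` follows `entries` (4 bytes), so it starts at byte offset 4 and occupies 2 bytes.
Bytes at offsets 4..5: AB 3E.
Little-endian: lowest address holds the least-significant byte.
Reassemble most-significant byte first: 3E AB → 0x3EAB.
0x3EAB = 16043.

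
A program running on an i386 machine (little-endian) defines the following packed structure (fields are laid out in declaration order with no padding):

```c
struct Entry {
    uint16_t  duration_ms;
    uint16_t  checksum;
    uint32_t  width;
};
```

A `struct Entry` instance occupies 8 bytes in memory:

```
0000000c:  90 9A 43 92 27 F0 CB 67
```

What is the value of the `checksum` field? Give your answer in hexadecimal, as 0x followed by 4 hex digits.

0x9243

`checksum` follows `duration_ms` (2 bytes), so it starts at byte offset 2 and occupies 2 bytes.
Bytes at offsets 2..3: 43 92.
In little-endian order the low byte comes first in memory.
Reassemble most-significant byte first: 92 43 → 0x9243.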